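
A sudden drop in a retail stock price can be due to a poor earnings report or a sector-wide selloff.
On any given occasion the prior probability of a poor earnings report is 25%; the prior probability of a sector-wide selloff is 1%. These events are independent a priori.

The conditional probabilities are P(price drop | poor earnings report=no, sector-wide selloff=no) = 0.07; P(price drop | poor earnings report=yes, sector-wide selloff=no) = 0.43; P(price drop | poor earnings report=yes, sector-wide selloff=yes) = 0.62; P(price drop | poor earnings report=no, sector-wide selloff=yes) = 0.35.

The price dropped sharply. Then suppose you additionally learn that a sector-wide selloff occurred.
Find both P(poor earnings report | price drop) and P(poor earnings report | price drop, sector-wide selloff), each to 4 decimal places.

P(price drop) = 0.07×0.75×0.99 + 0.35×0.75×0.01 + 0.43×0.25×0.99 + 0.62×0.25×0.01 = 0.051975 + 0.002625 + 0.106425 + 0.001550 = 0.162575
Of this, 0.107975 comes from 0.106425 + 0.001550 (the poor earnings report=true cases).
So P(poor earnings report | price drop) = 0.107975/0.162575 ≈ 0.6642.

With the extra evidence:
P(price drop | sector-wide selloff) = 0.35×0.75 + 0.62×0.25 = 0.262500 + 0.155000 = 0.417500
Of this, 0.155000 comes from 0.62×0.25 (the poor earnings report=true cases).
P(poor earnings report | price drop, sector-wide selloff) = 0.155000 / 0.417500 ≈ 0.3713

P(poor earnings report | price drop) ≈ 0.6642; P(poor earnings report | price drop, sector-wide selloff) ≈ 0.3713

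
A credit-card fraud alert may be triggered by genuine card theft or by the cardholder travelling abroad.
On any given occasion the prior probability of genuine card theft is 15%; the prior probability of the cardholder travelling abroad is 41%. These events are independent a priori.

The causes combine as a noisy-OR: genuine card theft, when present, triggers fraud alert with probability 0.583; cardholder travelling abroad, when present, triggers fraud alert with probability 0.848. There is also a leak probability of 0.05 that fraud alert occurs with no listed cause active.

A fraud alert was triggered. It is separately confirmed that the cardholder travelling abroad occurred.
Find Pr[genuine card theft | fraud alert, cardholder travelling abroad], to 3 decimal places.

Under noisy-OR, P(fraud alert | causes) = 1 − (1−0.05)·∏(1−qᵢ) over the active causes.
Sum P(fraud alert|·) weighted by the priors over both values of genuine card theft:
  P(fraud alert | cardholder travelling abroad) = 0.8556*0.85 + 0.939785*0.15
        = 0.727260 + 0.140968 = 0.868228
Keeping only the genuine card theft-present terms gives 0.140968, so
  P(genuine card theft | fraud alert, cardholder travelling abroad) = 0.140968 / 0.868228 ≈ 0.162

Pr[genuine card theft | fraud alert, cardholder travelling abroad] ≈ 0.162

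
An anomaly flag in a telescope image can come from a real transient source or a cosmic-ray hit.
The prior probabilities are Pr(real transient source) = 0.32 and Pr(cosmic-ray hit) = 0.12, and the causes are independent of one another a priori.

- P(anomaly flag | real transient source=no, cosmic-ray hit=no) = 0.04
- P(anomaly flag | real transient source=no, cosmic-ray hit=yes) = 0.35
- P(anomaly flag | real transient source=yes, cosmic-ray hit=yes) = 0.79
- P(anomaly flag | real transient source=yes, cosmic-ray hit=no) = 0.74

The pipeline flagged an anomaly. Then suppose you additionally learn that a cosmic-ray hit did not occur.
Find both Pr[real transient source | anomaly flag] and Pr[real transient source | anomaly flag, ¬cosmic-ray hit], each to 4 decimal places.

Enumerate the 4 (real transient source, cosmic-ray hit) configurations and weight by the priors:
  P(anomaly flag) = 0.04*0.68*0.88 + 0.35*0.68*0.12 + 0.74*0.32*0.88 + 0.79*0.32*0.12
        = 0.023936 + 0.028560 + 0.208384 + 0.030336 = 0.291216
The terms with real transient source present sum to 0.238720, so
  P(real transient source | anomaly flag) = 0.238720 / 0.291216 ≈ 0.8197

Now condition on the additional information:
Weight on real transient source=true, given the evidence: 0.74·0.32 = 0.236800
Denominator P(anomaly flag | ¬cosmic-ray hit): 0.04·0.68 + 0.74·0.32 = 0.264000
P(real transient source | anomaly flag, ¬cosmic-ray hit) = 0.236800/0.264000 ≈ 0.8970
Ruling out cosmic-ray hit raises the posterior on real transient source — the flip side of explaining away.

Pr[real transient source | anomaly flag] ≈ 0.8197; Pr[real transient source | anomaly flag, ¬cosmic-ray hit] ≈ 0.8970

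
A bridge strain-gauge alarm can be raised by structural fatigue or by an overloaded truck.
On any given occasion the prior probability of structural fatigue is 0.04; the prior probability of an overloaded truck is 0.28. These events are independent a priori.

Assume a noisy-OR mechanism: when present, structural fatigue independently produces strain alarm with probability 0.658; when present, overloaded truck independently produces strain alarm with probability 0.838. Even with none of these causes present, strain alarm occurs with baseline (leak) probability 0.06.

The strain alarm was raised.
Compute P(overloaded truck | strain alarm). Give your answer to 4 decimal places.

Under noisy-OR, P(strain alarm | causes) = 1 − (1−0.06)·∏(1−qᵢ) over the active causes.
By total probability over the 4 (structural fatigue, overloaded truck) configurations:
  P(strain alarm) = 0.06*0.96*0.72 + 0.84772*0.96*0.28 + 0.67852*0.04*0.72 + 0.94792*0.04*0.28
        = 0.041472 + 0.227867 + 0.019541 + 0.010617 = 0.299497
Keeping only the overloaded truck-present terms gives 0.238484, so
  P(overloaded truck | strain alarm) = 0.238484 / 0.299497 ≈ 0.7963

P(overloaded truck | strain alarm) ≈ 0.7963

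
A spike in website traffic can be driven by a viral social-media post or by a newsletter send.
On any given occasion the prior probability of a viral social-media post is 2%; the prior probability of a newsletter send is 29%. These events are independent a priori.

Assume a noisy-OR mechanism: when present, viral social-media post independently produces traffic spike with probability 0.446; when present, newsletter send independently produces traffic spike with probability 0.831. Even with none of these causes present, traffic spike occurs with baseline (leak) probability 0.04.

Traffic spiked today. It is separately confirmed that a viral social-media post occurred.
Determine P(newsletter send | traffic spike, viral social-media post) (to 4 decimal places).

Under noisy-OR, P(traffic spike | causes) = 1 − (1−0.04)·∏(1−qᵢ) over the active causes.
For the numerator, keep only newsletter send=true terms: 0.910119·0.29 = 0.263935
Normalizer over all consistent configurations: 0.46816·0.71 + 0.910119·0.29 = 0.596329
P(newsletter send | traffic spike, viral social-media post) = 0.263935/0.596329 ≈ 0.4426

P(newsletter send | traffic spike, viral social-media post) ≈ 0.4426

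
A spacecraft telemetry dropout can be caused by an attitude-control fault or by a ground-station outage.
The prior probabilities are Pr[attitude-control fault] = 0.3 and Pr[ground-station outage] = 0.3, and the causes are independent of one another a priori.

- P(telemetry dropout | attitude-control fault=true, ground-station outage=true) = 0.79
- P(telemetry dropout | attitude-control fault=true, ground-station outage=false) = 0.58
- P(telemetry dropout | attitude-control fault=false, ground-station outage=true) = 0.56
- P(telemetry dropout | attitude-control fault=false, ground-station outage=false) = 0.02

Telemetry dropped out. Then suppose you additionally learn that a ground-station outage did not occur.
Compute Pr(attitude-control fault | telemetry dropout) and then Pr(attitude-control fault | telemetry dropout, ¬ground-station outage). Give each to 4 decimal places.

Pr(attitude-control fault | telemetry dropout) ≈ 0.6022; Pr(attitude-control fault | telemetry dropout, ¬ground-station outage) ≈ 0.9255

P(telemetry dropout) = 0.02×0.7×0.7 + 0.56×0.7×0.3 + 0.58×0.3×0.7 + 0.79×0.3×0.3 = 0.009800 + 0.117600 + 0.121800 + 0.071100 = 0.320300
Restricting to configurations with attitude-control fault present: 0.121800 + 0.071100 = 0.192900.
Hence the posterior is 0.192900/0.320300 ≈ 0.6022.

With the extra evidence:
P(telemetry dropout | ¬ground-station outage) = 0.02·0.7 + 0.58·0.3 = 0.014000 + 0.174000 = 0.188000
The attitude-control fault-present share is 0.58·0.3 = 0.174000.
So P(attitude-control fault | telemetry dropout, ¬ground-station outage) = 0.174000/0.188000 ≈ 0.9255.
With ground-station outage excluded, attitude-control fault must carry more of the explanatory weight for the telemetry dropout.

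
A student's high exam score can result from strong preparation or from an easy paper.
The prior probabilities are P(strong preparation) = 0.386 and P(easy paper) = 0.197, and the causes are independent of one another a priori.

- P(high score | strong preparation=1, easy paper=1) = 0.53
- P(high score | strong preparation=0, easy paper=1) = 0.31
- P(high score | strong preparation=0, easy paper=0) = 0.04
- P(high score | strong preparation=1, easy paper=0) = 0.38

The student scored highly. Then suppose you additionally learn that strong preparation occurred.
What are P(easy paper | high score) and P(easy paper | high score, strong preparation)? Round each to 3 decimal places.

P(high score) = 0.04×0.614×0.803 + 0.31×0.614×0.197 + 0.38×0.386×0.803 + 0.53×0.386×0.197 = 0.019722 + 0.037497 + 0.117784 + 0.040302 = 0.215305
Of this, 0.077799 comes from 0.037497 + 0.040302 (the easy paper=true cases).
Hence the posterior is 0.077799/0.215305 ≈ 0.361.

With the extra evidence:
P(high score | strong preparation) = 0.38·0.803 + 0.53·0.197 = 0.305140 + 0.104410 = 0.409550
Restricting to configurations with easy paper present: 0.53·0.197 = 0.104410.
P(easy paper | high score, strong preparation) = 0.104410 / 0.409550 ≈ 0.255
— strong preparation explains away the evidence for easy paper.

P(easy paper | high score) ≈ 0.361; P(easy paper | high score, strong preparation) ≈ 0.255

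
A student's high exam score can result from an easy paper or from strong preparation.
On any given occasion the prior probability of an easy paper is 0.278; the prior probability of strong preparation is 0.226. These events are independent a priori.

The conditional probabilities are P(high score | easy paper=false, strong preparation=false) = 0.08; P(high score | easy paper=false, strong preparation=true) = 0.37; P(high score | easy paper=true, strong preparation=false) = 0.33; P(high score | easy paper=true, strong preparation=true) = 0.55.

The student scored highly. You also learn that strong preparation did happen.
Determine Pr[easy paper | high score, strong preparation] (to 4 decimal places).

Pr[easy paper | high score, strong preparation] ≈ 0.3640

Sum P(high score|·) weighted by the priors over both values of easy paper:
  P(high score | strong preparation) = 0.37·0.722 + 0.55·0.278
        = 0.267140 + 0.152900 = 0.420040
Configurations with easy paper contribute 0.152900, so
  P(easy paper | high score, strong preparation) = 0.152900 / 0.420040 ≈ 0.3640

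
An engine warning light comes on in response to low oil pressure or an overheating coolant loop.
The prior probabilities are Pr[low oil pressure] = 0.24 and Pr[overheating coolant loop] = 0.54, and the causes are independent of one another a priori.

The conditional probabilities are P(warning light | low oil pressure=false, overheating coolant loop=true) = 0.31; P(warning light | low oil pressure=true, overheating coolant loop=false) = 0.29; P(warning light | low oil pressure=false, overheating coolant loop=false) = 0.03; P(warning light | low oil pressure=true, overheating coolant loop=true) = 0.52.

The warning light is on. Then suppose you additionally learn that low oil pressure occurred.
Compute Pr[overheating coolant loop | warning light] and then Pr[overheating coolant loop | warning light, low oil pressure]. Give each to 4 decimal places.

Pr[overheating coolant loop | warning light] ≈ 0.8207; Pr[overheating coolant loop | warning light, low oil pressure] ≈ 0.6779

Weight on overheating coolant loop=true, given the evidence: 0.127224 + 0.067392 = 0.194616
The normalizing constant is 0.03×0.76×0.46 + 0.31×0.76×0.54 + 0.29×0.24×0.46 + 0.52×0.24×0.54 = 0.237120
Posterior = 0.194616 / 0.237120 ≈ 0.8207

Now condition on the additional information:
Sum P(warning light|·) weighted by the priors over both values of overheating coolant loop:
  P(warning light | low oil pressure) = 0.29×0.46 + 0.52×0.54
        = 0.133400 + 0.280800 = 0.414200
Configurations with overheating coolant loop contribute 0.280800, so
  P(overheating coolant loop | warning light, low oil pressure) = 0.280800 / 0.414200 ≈ 0.6779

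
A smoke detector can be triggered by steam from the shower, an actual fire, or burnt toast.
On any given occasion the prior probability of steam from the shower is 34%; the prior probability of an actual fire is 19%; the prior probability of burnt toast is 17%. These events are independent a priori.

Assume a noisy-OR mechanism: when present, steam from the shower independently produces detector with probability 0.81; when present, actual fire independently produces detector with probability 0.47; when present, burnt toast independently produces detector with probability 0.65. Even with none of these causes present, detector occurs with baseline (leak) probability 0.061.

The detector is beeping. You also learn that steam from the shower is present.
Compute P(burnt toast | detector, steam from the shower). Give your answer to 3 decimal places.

Under noisy-OR, P(detector | causes) = 1 − (1−0.061)·∏(1−qᵢ) over the active causes.
Numerator (weight on configurations with burnt toast): 0.129102 + 0.031231 = 0.160333
Denominator P(detector | steam from the shower): 0.82159×0.81×0.83 + 0.937557×0.81×0.17 + 0.905443×0.19×0.83 + 0.966905×0.19×0.17 = 0.855476
P(burnt toast | detector, steam from the shower) = 0.160333/0.855476 ≈ 0.187

P(burnt toast | detector, steam from the shower) ≈ 0.187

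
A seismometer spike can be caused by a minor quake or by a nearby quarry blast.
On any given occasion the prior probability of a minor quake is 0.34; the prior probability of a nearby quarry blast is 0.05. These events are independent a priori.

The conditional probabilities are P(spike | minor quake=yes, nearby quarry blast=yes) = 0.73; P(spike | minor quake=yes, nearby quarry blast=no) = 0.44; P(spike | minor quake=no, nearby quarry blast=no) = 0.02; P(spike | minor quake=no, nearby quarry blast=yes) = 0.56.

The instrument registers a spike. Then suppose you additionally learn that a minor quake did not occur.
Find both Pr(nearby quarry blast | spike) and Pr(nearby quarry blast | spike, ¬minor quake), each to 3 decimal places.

Pr(nearby quarry blast | spike) ≈ 0.166; Pr(nearby quarry blast | spike, ¬minor quake) ≈ 0.596

Sum P(spike|·) weighted by the priors over the 4 (minor quake, nearby quarry blast) configurations:
  P(spike) = 0.02·0.66·0.95 + 0.56·0.66·0.05 + 0.44·0.34·0.95 + 0.73·0.34·0.05
        = 0.012540 + 0.018480 + 0.142120 + 0.012410 = 0.185550
Configurations with nearby quarry blast contribute 0.030890, so
  P(nearby quarry blast | spike) = 0.030890 / 0.185550 ≈ 0.166

With the extra evidence:
Sum P(spike|·) weighted by the priors over both values of nearby quarry blast:
  P(spike | ¬minor quake) = 0.02·0.95 + 0.56·0.05
        = 0.019000 + 0.028000 = 0.047000
Keeping only the nearby quarry blast-present terms gives 0.028000, so
  P(nearby quarry blast | spike, ¬minor quake) = 0.028000 / 0.047000 ≈ 0.596
Ruling out minor quake raises the posterior on nearby quarry blast — the flip side of explaining away.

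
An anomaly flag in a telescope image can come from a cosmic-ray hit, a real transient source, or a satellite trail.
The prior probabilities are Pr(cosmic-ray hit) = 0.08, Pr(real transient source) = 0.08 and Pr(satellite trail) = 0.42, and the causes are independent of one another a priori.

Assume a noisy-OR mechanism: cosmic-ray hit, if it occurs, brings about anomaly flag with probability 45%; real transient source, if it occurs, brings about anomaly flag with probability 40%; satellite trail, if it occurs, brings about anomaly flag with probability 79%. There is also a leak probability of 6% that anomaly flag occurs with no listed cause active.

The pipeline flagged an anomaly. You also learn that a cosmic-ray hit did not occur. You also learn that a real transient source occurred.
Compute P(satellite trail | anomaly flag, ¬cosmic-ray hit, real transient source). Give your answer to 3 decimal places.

P(satellite trail | anomaly flag, ¬cosmic-ray hit, real transient source) ≈ 0.594

Under noisy-OR, P(anomaly flag | causes) = 1 − (1−0.06)·∏(1−qᵢ) over the active causes.
P(anomaly flag | ¬cosmic-ray hit, real transient source) = 0.436*0.58 + 0.88156*0.42 = 0.252880 + 0.370255 = 0.623135
Of this, 0.370255 comes from 0.88156*0.42 (the satellite trail=true cases).
Hence the posterior is 0.370255/0.623135 ≈ 0.594.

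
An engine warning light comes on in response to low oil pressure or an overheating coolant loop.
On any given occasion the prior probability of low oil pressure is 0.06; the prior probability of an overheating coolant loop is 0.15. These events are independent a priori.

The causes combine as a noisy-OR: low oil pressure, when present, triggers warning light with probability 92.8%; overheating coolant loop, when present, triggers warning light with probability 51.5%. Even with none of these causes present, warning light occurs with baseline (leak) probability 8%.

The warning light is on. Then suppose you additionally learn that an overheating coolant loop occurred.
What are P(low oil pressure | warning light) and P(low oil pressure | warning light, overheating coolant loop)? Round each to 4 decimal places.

Under noisy-OR, P(warning light | causes) = 1 − (1−0.08)·∏(1−qᵢ) over the active causes.
Numerator (weight on configurations with low oil pressure): 0.047622 + 0.008711 = 0.056333
The normalizing constant is 0.08*0.94*0.85 + 0.5538*0.94*0.15 + 0.93376*0.06*0.85 + 0.967874*0.06*0.15 = 0.198339
Posterior = 0.056333 / 0.198339 ≈ 0.2840

Now also conditioning on overheating coolant loop=true:
P(warning light | overheating coolant loop) = 0.5538·0.94 + 0.967874·0.06 = 0.520572 + 0.058072 = 0.578644
Restricting to configurations with low oil pressure present: 0.967874·0.06 = 0.058072.
Hence the posterior is 0.058072/0.578644 ≈ 0.1004.

P(low oil pressure | warning light) ≈ 0.2840; P(low oil pressure | warning light, overheating coolant loop) ≈ 0.1004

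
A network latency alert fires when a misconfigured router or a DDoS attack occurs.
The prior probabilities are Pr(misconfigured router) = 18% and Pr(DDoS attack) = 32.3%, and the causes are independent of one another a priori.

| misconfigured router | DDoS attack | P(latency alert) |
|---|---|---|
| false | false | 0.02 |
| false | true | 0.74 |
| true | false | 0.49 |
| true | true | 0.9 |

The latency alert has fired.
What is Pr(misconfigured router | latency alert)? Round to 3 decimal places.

By total probability over the 4 (misconfigured router, DDoS attack) configurations:
  P(latency alert) = 0.02×0.82×0.677 + 0.74×0.82×0.323 + 0.49×0.18×0.677 + 0.9×0.18×0.323
        = 0.011103 + 0.195996 + 0.059711 + 0.052326 = 0.319136
Configurations with misconfigured router contribute 0.112037, so
  P(misconfigured router | latency alert) = 0.112037 / 0.319136 ≈ 0.351

Pr(misconfigured router | latency alert) ≈ 0.351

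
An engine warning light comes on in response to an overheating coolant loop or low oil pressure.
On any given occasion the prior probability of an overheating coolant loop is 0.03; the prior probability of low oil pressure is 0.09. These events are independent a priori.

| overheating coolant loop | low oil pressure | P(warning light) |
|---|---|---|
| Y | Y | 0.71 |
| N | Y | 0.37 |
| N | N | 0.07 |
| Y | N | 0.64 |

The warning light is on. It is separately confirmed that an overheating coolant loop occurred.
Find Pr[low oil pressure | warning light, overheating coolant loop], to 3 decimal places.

Weight on low oil pressure=true, given the evidence: 0.71×0.09 = 0.063900
The normalizing constant is 0.64×0.91 + 0.71×0.09 = 0.646300
P(low oil pressure | warning light, overheating coolant loop) = 0.063900/0.646300 ≈ 0.099

Pr[low oil pressure | warning light, overheating coolant loop] ≈ 0.099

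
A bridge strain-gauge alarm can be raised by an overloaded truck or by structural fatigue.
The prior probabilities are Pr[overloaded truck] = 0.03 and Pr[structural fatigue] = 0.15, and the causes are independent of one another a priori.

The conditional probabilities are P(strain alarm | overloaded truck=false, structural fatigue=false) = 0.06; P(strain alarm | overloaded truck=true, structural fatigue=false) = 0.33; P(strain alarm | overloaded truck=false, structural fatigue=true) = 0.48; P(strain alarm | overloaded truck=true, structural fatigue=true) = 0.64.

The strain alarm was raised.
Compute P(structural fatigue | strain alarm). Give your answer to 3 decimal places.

P(structural fatigue | strain alarm) ≈ 0.557

By total probability over the 4 (overloaded truck, structural fatigue) configurations:
  P(strain alarm) = 0.06×0.97×0.85 + 0.48×0.97×0.15 + 0.33×0.03×0.85 + 0.64×0.03×0.15
        = 0.049470 + 0.069840 + 0.008415 + 0.002880 = 0.130605
Keeping only the structural fatigue-present terms gives 0.072720, so
  P(structural fatigue | strain alarm) = 0.072720 / 0.130605 ≈ 0.557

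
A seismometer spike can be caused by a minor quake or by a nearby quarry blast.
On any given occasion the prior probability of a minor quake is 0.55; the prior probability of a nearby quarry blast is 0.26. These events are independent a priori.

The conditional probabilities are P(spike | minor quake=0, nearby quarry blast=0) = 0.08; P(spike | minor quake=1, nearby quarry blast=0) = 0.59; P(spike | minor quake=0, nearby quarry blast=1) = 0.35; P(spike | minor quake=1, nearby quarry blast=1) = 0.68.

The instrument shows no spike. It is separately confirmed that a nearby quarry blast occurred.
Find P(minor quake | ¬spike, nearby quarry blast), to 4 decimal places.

P(minor quake | ¬spike, nearby quarry blast) ≈ 0.3757

Numerator (weight on configurations with minor quake): 0.32*0.55 = 0.176000
Denominator P(¬spike | nearby quarry blast): 0.65*0.45 + 0.32*0.55 = 0.468500
P(minor quake | ¬spike, nearby quarry blast) = 0.176000/0.468500 ≈ 0.3757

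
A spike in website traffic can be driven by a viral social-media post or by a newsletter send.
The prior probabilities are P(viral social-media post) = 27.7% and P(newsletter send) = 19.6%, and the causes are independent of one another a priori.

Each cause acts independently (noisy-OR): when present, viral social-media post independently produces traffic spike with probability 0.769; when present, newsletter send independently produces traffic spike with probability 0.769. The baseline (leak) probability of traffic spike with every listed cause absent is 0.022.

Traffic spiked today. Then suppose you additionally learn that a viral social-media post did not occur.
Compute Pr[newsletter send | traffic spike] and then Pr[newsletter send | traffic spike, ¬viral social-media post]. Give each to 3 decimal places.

Pr[newsletter send | traffic spike] ≈ 0.465; Pr[newsletter send | traffic spike, ¬viral social-media post] ≈ 0.896

Under noisy-OR, P(traffic spike | causes) = 1 − (1−0.022)·∏(1−qᵢ) over the active causes.
By total probability over the 4 (viral social-media post, newsletter send) configurations:
  P(traffic spike) = 0.022*0.723*0.804 + 0.774082*0.723*0.196 + 0.774082*0.277*0.804 + 0.947813*0.277*0.196
        = 0.012788 + 0.109694 + 0.172394 + 0.051459 = 0.346335
Configurations with newsletter send contribute 0.161153, so
  P(newsletter send | traffic spike) = 0.161153 / 0.346335 ≈ 0.465

With the extra evidence:
P(traffic spike | ¬viral social-media post) = 0.022·0.804 + 0.774082·0.196 = 0.017688 + 0.151720 = 0.169408
The newsletter send-present share is 0.774082·0.196 = 0.151720.
Hence the posterior is 0.151720/0.169408 ≈ 0.896.
With viral social-media post excluded, newsletter send must carry more of the explanatory weight for the traffic spike.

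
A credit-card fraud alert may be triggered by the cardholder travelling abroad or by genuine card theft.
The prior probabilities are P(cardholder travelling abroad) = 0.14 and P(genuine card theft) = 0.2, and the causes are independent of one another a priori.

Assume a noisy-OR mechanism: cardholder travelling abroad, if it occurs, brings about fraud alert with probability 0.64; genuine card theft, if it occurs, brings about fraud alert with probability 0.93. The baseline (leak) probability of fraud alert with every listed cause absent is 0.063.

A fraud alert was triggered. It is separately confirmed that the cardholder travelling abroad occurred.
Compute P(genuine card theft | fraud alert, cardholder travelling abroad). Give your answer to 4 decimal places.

P(genuine card theft | fraud alert, cardholder travelling abroad) ≈ 0.2692

Under noisy-OR, P(fraud alert | causes) = 1 − (1−0.063)·∏(1−qᵢ) over the active causes.
Numerator (weight on configurations with genuine card theft): 0.976388×0.2 = 0.195278
The normalizing constant is 0.66268×0.8 + 0.976388×0.2 = 0.725422
P(genuine card theft | fraud alert, cardholder travelling abroad) = 0.195278/0.725422 ≈ 0.2692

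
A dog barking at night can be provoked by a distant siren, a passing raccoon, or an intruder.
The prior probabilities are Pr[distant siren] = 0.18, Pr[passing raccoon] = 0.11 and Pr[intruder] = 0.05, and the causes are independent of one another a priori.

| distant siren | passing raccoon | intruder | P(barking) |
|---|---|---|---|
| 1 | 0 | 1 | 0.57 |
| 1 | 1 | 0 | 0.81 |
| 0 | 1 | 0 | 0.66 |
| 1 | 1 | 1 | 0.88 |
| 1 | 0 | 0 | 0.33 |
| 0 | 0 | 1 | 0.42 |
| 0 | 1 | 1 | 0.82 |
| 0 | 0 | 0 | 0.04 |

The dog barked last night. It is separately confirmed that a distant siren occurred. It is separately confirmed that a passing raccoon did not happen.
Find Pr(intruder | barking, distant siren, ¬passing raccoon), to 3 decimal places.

By total probability over both values of intruder:
  P(barking | distant siren, ¬passing raccoon) = 0.33*0.95 + 0.57*0.05
        = 0.313500 + 0.028500 = 0.342000
The terms with intruder present sum to 0.028500, so
  P(intruder | barking, distant siren, ¬passing raccoon) = 0.028500 / 0.342000 ≈ 0.083

Pr(intruder | barking, distant siren, ¬passing raccoon) ≈ 0.083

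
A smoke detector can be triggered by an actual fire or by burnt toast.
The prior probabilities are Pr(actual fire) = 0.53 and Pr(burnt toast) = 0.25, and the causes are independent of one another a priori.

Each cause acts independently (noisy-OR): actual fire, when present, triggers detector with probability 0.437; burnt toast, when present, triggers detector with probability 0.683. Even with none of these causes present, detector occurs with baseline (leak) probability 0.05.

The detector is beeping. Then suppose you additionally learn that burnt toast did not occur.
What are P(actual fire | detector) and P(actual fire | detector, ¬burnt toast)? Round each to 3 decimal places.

P(actual fire | detector) ≈ 0.747; P(actual fire | detector, ¬burnt toast) ≈ 0.913

Under noisy-OR, P(detector | causes) = 1 − (1−0.05)·∏(1−qᵢ) over the active causes.
For the numerator, keep only actual fire=true terms: 0.184897 + 0.110035 = 0.294932
The normalizing constant is 0.05×0.47×0.75 + 0.69885×0.47×0.25 + 0.46515×0.53×0.75 + 0.830453×0.53×0.25 = 0.394672
Posterior = 0.294932 / 0.394672 ≈ 0.747

Now also conditioning on burnt toast≠true:
For the numerator, keep only actual fire=true terms: 0.46515·0.53 = 0.246530
The normalizing constant is 0.05·0.47 + 0.46515·0.53 = 0.270030
Posterior = 0.246530 / 0.270030 ≈ 0.913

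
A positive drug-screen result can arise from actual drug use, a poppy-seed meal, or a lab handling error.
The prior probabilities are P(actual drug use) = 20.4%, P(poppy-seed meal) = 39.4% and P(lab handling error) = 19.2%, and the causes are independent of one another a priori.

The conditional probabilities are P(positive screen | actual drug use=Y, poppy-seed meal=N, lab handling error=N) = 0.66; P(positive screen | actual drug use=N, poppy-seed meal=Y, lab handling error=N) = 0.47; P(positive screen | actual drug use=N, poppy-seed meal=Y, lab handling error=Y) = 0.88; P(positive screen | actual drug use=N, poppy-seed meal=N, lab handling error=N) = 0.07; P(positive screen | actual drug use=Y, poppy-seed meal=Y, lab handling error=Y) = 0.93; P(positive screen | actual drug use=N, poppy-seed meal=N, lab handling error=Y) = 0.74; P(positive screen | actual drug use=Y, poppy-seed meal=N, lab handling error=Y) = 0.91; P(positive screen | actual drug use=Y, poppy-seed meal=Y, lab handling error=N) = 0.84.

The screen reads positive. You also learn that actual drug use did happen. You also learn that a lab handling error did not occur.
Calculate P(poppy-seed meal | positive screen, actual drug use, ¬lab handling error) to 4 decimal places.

P(poppy-seed meal | positive screen, actual drug use, ¬lab handling error) ≈ 0.4528

P(positive screen | actual drug use, ¬lab handling error) = 0.66·0.606 + 0.84·0.394 = 0.399960 + 0.330960 = 0.730920
Restricting to configurations with poppy-seed meal present: 0.84·0.394 = 0.330960.
So P(poppy-seed meal | positive screen, actual drug use, ¬lab handling error) = 0.330960/0.730920 ≈ 0.4528.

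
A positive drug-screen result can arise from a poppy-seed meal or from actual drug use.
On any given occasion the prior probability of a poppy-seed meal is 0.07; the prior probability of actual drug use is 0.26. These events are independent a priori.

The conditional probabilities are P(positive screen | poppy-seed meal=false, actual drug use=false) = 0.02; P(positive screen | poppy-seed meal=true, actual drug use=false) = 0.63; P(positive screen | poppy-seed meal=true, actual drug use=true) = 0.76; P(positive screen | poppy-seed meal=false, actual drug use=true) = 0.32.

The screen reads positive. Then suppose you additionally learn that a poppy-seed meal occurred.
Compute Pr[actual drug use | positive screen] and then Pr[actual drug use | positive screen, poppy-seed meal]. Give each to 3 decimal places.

Numerator (weight on configurations with actual drug use): 0.077376 + 0.013832 = 0.091208
Denominator P(positive screen): 0.02*0.93*0.74 + 0.32*0.93*0.26 + 0.63*0.07*0.74 + 0.76*0.07*0.26 = 0.137606
Posterior = 0.091208 / 0.137606 ≈ 0.663

With the extra evidence:
Enumerate both values of actual drug use and weight by the priors:
  P(positive screen | poppy-seed meal) = 0.63·0.74 + 0.76·0.26
        = 0.466200 + 0.197600 = 0.663800
Keeping only the actual drug use-present terms gives 0.197600, so
  P(actual drug use | positive screen, poppy-seed meal) = 0.197600 / 0.663800 ≈ 0.298
The drop from 0.663 to 0.298 is the explaining-away (discounting) effect.

Pr[actual drug use | positive screen] ≈ 0.663; Pr[actual drug use | positive screen, poppy-seed meal] ≈ 0.298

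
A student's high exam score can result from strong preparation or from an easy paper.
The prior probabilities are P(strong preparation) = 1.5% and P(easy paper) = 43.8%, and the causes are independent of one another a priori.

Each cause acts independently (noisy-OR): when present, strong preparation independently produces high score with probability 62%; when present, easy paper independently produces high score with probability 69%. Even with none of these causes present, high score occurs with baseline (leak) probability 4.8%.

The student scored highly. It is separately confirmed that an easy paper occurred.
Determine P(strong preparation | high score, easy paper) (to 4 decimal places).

Under noisy-OR, P(high score | causes) = 1 − (1−0.048)·∏(1−qᵢ) over the active causes.
P(high score | easy paper) = 0.70488×0.985 + 0.887854×0.015 = 0.694307 + 0.013318 = 0.707625
Restricting to configurations with strong preparation present: 0.887854×0.015 = 0.013318.
Hence the posterior is 0.013318/0.707625 ≈ 0.0188.

P(strong preparation | high score, easy paper) ≈ 0.0188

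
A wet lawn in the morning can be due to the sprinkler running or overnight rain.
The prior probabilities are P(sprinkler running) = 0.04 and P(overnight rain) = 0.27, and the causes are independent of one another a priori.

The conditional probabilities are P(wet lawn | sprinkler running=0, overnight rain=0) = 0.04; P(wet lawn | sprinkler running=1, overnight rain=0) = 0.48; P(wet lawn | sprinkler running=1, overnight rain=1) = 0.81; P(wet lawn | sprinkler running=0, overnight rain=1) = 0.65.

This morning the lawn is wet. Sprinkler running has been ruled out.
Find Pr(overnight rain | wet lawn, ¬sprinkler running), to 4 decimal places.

Pr(overnight rain | wet lawn, ¬sprinkler running) ≈ 0.8574

P(wet lawn | ¬sprinkler running) = 0.04×0.73 + 0.65×0.27 = 0.029200 + 0.175500 = 0.204700
Of this, 0.175500 comes from 0.65×0.27 (the overnight rain=true cases).
So P(overnight rain | wet lawn, ¬sprinkler running) = 0.175500/0.204700 ≈ 0.8574.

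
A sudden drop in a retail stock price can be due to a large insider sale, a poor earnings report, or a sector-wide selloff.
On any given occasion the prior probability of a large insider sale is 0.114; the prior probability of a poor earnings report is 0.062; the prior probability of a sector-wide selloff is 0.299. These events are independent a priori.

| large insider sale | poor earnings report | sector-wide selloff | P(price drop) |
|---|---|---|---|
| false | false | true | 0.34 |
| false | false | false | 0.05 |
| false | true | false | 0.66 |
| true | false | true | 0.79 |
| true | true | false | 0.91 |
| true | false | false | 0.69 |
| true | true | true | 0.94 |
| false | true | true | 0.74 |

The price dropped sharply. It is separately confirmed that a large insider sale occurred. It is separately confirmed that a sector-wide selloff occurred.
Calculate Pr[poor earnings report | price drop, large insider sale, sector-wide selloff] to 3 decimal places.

P(price drop | large insider sale, sector-wide selloff) = 0.79*0.938 + 0.94*0.062 = 0.741020 + 0.058280 = 0.799300
Restricting to configurations with poor earnings report present: 0.94*0.062 = 0.058280.
Hence the posterior is 0.058280/0.799300 ≈ 0.073.

Pr[poor earnings report | price drop, large insider sale, sector-wide selloff] ≈ 0.073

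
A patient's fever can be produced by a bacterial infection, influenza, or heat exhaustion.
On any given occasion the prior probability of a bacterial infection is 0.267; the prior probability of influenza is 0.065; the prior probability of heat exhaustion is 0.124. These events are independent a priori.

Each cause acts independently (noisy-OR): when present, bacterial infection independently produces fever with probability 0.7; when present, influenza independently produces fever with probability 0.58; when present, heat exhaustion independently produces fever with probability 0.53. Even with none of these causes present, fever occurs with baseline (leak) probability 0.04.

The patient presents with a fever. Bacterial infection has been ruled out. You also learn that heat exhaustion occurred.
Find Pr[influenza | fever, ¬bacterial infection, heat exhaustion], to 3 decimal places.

Under noisy-OR, P(fever | causes) = 1 − (1−0.04)·∏(1−qᵢ) over the active causes.
Numerator (weight on configurations with influenza): 0.810496*0.065 = 0.052682
Normalizer over all consistent configurations: 0.5488*0.935 + 0.810496*0.065 = 0.565810
Posterior = 0.052682 / 0.565810 ≈ 0.093

Pr[influenza | fever, ¬bacterial infection, heat exhaustion] ≈ 0.093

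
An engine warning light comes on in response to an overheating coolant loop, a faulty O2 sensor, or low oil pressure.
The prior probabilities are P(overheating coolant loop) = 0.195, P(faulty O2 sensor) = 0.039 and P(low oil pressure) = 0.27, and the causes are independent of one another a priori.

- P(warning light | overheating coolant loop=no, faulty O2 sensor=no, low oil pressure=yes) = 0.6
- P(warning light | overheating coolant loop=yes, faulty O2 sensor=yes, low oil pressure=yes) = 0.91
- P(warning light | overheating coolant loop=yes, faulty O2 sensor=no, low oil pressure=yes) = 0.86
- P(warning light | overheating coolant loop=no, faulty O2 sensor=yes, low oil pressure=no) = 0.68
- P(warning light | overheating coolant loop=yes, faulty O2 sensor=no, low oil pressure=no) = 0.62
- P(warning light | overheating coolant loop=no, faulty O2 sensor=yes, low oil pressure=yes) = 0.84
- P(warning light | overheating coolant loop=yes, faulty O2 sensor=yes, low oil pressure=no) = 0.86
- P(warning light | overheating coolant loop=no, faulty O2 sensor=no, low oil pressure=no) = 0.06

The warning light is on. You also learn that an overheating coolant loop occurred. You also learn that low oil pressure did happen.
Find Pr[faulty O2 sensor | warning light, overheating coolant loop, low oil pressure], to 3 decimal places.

Pr[faulty O2 sensor | warning light, overheating coolant loop, low oil pressure] ≈ 0.041

For the numerator, keep only faulty O2 sensor=true terms: 0.91*0.039 = 0.035490
The normalizing constant is 0.86*0.961 + 0.91*0.039 = 0.861950
Posterior = 0.035490 / 0.861950 ≈ 0.041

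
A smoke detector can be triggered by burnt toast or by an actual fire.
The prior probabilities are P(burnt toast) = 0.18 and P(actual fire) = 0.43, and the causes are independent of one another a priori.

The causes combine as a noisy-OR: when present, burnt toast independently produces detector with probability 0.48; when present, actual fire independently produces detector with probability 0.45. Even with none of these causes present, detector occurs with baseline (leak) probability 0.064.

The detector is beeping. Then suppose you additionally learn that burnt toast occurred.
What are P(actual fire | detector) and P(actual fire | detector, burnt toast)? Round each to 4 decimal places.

P(actual fire | detector) ≈ 0.7339; P(actual fire | detector, burnt toast) ≈ 0.5184

Under noisy-OR, P(detector | causes) = 1 − (1−0.064)·∏(1−qᵢ) over the active causes.
P(detector) = 0.064×0.82×0.57 + 0.4852×0.82×0.43 + 0.51328×0.18×0.57 + 0.732304×0.18×0.43 = 0.029914 + 0.171082 + 0.052663 + 0.056680 = 0.310339
Of this, 0.227762 comes from 0.171082 + 0.056680 (the actual fire=true cases).
Hence the posterior is 0.227762/0.310339 ≈ 0.7339.

Now also conditioning on burnt toast=true:
Enumerate both values of actual fire and weight by the priors:
  P(detector | burnt toast) = 0.51328*0.57 + 0.732304*0.43
        = 0.292570 + 0.314891 = 0.607461
The terms with actual fire present sum to 0.314891, so
  P(actual fire | detector, burnt toast) = 0.314891 / 0.607461 ≈ 0.5184
The drop from 0.7339 to 0.5184 is the explaining-away (discounting) effect.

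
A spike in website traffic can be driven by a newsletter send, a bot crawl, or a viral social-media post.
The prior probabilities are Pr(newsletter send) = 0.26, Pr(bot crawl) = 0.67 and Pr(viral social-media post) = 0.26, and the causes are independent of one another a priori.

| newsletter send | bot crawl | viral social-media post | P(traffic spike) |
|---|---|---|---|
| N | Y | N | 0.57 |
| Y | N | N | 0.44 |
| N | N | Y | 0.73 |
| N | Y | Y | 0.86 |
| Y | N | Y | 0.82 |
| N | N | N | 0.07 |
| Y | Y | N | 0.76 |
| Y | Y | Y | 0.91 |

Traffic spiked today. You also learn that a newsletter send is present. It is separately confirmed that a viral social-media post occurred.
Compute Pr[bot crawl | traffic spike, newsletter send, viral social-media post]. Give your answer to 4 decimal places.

Pr[bot crawl | traffic spike, newsletter send, viral social-media post] ≈ 0.6926

Numerator (weight on configurations with bot crawl): 0.91·0.67 = 0.609700
The normalizing constant is 0.82·0.33 + 0.91·0.67 = 0.880300
P(bot crawl | traffic spike, newsletter send, viral social-media post) = 0.609700/0.880300 ≈ 0.6926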